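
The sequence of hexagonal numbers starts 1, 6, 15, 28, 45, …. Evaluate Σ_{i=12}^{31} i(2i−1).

Σ i(2i−1) = 2Σi² − Σi over i = 12..31.
Σi = 496 − 66 = 430 and Σi² = 10416 − 506 = 9910.
2·9910 − 1·430 = 19390.

19390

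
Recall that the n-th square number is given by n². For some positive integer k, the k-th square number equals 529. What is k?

We need n² = 529, so n = √529 = 23.
Check: 23² = 529. ✓

23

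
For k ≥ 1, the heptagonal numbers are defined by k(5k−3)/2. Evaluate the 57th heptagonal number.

The 57th heptagonal number is n(5n−3)/2 with n = 57.
57·(5·57 − 3)/2 = 57·282/2 = 57·141 = 8037.

8037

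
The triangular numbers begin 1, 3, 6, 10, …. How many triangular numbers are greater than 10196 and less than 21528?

64

The n-th triangular number is n(n+1)/2.
Smallest index with value > 10196: n = 143 (giving 10296).
Largest index with value < 21528: n = 206 (giving 21321).
Indices 143 through 206: 64 terms.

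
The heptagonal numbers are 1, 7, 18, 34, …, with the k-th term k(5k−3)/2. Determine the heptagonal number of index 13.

The 13th heptagonal number is n(5n−3)/2 with n = 13.
13·(5·13 − 3)/2 = 13·62/2 = 13·31 = 403.

403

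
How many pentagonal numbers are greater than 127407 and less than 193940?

The n-th pentagonal number is n(3n−1)/2.
Smallest index with value > 127407: n = 292 (giving 127750).
Largest index with value < 193940: n = 359 (giving 193142).
Indices 292 through 359: 68 terms.

68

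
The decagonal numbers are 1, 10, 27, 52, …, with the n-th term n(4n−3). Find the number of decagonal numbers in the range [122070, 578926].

The n-th decagonal number is n(4n−3).
Smallest index with value ≥ 122070: n = 176 (giving 123376).
Largest index with value ≤ 578926: n = 380 (giving 576460).
Indices 176 through 380: 205 terms.

205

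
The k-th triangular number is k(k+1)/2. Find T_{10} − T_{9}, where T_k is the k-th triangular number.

Consecutive triangular numbers differ by n: T_{10} − T_{9} = 10.

10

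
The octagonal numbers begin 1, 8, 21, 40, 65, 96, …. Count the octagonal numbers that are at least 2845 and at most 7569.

The n-th octagonal number is n(3n−2).
Smallest index with value ≥ 2845: n = 32 (giving 3008).
Largest index with value ≤ 7569: n = 50 (giving 7400).
Indices 32 through 50: 19 terms.

19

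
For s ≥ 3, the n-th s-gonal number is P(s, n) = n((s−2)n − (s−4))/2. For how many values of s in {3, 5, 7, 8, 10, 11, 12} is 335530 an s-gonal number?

s = 3: P(3, 818) = 334971 and P(3, 819) = 335790; 335530 is not s-gonal.
s = 5: P(5, 473) = 335357 and P(5, 474) = 336777; 335530 is not s-gonal.
s = 7: P(7, 366) = 334341 and P(7, 367) = 336172; 335530 is not s-gonal.
s = 8: P(8, 334) = 334000 and P(8, 335) = 336005; 335530 is not s-gonal.
s = 10: P(10, 290) = 335530. ✓
s = 11: P(11, 273) = 334425 and P(11, 274) = 336883; 335530 is not s-gonal.
s = 12: P(12, 259) = 334369 and P(12, 260) = 336960; 335530 is not s-gonal.
Hits: s ∈ {10} → 1.

1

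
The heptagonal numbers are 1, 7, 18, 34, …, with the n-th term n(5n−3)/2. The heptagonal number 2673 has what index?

Set n(5n−3)/2 = 2673, giving 5n² − 3n − 5346 = 0.
The discriminant is 9 + 40·2673 = 106929, and √106929 = 327.
So n = (3 + 327) / 10 = 330/10 = 33.

33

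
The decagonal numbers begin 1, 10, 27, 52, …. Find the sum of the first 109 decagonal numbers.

Σ i(4i−3) = 4Σi² − 3Σi over i = 1..109.
Σi = 5995 and Σi² = 437635.
4·437635 − 3·5995 = 1732555.

1732555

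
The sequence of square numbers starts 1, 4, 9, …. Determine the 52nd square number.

2704

The 52nd square number is n² with n = 52.
52² = 2704.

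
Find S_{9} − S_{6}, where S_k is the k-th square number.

9² = 81 and 6² = 36.
Difference: 81 − 36 = 45.

45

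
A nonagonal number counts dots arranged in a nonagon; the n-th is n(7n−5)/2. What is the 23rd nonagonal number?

1794

23·(7·23 − 5)/2 = 23·156/2 = 23·78 = 1794.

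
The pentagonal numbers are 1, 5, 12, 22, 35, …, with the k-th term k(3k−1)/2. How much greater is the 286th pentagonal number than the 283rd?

286·(3·286 − 1)/2 = 122551 and 283·(3·283 − 1)/2 = 119992.
Difference: 122551 − 119992 = 2559.

2559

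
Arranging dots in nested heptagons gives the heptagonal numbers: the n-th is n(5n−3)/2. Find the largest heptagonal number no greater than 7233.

Solve n(5n−3)/2 ≤ 7233 for integer n.
n = 54 gives 7209 ≤ 7233, while n = 55 gives 7480 > 7233; so the answer is 7209.

7209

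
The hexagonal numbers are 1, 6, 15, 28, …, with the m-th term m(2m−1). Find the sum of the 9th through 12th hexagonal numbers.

850

Σ i(2i−1) = 2Σi² − Σi over i = 9..12.
Σi = 78 − 36 = 42 and Σi² = 650 − 204 = 446.
2·446 − 1·42 = 850.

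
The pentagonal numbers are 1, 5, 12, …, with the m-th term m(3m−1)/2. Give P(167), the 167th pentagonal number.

41750

The 167th pentagonal number is n(3n−1)/2 with n = 167.
167·(3·167 − 1)/2 = 167·500/2 = 167·250 = 41750.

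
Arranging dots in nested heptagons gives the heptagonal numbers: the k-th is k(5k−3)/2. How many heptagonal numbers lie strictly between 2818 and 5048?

12

The n-th heptagonal number is n(5n−3)/2.
Smallest index with value > 2818: n = 34 (giving 2839).
Largest index with value < 5048: n = 45 (giving 4995).
Indices 34 through 45: 12 terms.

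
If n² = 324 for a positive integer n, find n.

18

We need n² = 324, so n = √324 = 18.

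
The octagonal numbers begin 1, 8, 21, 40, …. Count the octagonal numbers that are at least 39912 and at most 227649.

The n-th octagonal number is n(3n−2).
Smallest index with value ≥ 39912: n = 116 (giving 40136).
Largest index with value ≤ 227649: n = 275 (giving 226325).
Indices 116 through 275: 160 terms.

160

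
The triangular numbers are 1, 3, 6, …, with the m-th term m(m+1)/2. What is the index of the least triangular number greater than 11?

Solve n(n+1)/2 > 11 for integer n.
The largest n with value ≤ 11 is 4 (since 10 ≤ 11 < 15), so the first above is n = 5, value 15.

5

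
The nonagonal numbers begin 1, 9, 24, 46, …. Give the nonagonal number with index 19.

1216

The 19th nonagonal number is n(7n−5)/2 with n = 19.
19·(7·19 − 5)/2 = 19·128/2 = 19·64 = 1216.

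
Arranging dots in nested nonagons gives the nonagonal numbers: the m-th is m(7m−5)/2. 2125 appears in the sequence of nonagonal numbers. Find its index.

25

Set n(7n−5)/2 = 2125, giving 7n² − 5n − 4250 = 0.
So n = (5 + 345) / 14 = 350/14 = 25.
Check: 25·(7·25 − 5)/2 = 2125. ✓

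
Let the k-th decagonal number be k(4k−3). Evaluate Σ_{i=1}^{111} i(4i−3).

Σ i(4i−3) = 4Σi² − 3Σi over i = 1..111.
Σi = 6216 and Σi² = 462056.
4·462056 − 3·6216 = 1829576.

1829576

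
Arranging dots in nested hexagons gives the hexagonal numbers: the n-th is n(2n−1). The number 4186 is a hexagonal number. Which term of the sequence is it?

Set n(2n−1) = 4186, giving 2n² − n − 4186 = 0.
So n = (1 + 183) / 4 = 184/4 = 46.

46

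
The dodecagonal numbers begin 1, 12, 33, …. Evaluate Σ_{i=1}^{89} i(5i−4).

1178805

Σ i(5i−4) = 5Σi² − 4Σi over i = 1..89.
Σi = 4005 and Σi² = 238965.
5·238965 − 4·4005 = 1178805.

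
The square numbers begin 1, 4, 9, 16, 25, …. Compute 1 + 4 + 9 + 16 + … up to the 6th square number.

Σ_{i=1}^{6} i² = 6·7·13/6 = 91.

91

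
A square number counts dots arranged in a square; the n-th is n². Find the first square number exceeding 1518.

1521

Solve n² > 1518 for integer n.
The largest n with value ≤ 1518 is 38 (since 1444 ≤ 1518 < 1521), so the first above is n = 39, value 1521.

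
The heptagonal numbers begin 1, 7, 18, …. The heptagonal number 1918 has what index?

28

Set n(5n−3)/2 = 1918, giving 5n² − 3n − 3836 = 0.
The discriminant is 9 + 40·1918 = 76729, and √76729 = 277.
So n = (3 + 277) / 10 = 280/10 = 28.
Check: 28·(5·28 − 3)/2 = 1918. ✓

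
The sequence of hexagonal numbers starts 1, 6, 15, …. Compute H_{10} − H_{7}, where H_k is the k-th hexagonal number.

99

10·(2·10 − 1) = 190 and 7·(2·7 − 1) = 91.
Difference: 190 − 91 = 99.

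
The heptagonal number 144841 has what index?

Set n(5n−3)/2 = 144841, giving 5n² − 3n − 289682 = 0.
The discriminant is 9 + 40·144841 = 5793649, and √5793649 = 2407.
So n = (3 + 2407) / 10 = 2410/10 = 241.

241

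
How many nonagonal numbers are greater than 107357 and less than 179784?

51

The n-th nonagonal number is n(7n−5)/2.
Smallest index with value > 107357: n = 176 (giving 107976).
Largest index with value < 179784: n = 226 (giving 178201).
Indices 176 through 226: 51 terms.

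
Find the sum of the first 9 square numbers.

Σ_{i=1}^{9} i² = 9·10·19/6 = 285.

285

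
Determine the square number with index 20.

The 20th square number is n² with n = 20.
20² = 400.

400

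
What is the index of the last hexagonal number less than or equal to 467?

Solve n(2n−1) ≤ 467 for integer n.
n = 15 gives 435 ≤ 467, while n = 16 gives 496 > 467; so the answer is index 15.

15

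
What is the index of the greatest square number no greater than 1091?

Solve n² ≤ 1091 for integer n.
n = 33 gives 1089 ≤ 1091, while n = 34 gives 1156 > 1091; so the answer is index 33.

33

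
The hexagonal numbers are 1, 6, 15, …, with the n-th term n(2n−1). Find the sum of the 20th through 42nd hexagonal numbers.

45517

Σ i(2i−1) = 2Σi² − Σi over i = 20..42.
Σi = 903 − 190 = 713 and Σi² = 25585 − 2470 = 23115.
2·23115 − 1·713 = 45517.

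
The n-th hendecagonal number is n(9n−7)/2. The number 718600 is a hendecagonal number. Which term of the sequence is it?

400

Set n(9n−7)/2 = 718600, giving 9n² − 7n − 1437200 = 0.
The discriminant is 49 + 72·718600 = 51739249, and √51739249 = 7193.
So n = (7 + 7193) / 18 = 7200/18 = 400.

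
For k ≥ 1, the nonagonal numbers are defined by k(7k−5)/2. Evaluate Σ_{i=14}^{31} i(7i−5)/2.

Σ i(7i−5)/2 = (7Σi² − 5Σi) / 2 over i = 14..31.
Σi = 496 − 91 = 405 and Σi² = 10416 − 819 = 9597.
(7·9597 − 5·405) / 2 = 65154/2 = 32577.

32577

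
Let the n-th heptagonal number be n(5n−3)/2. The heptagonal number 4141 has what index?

Set n(5n−3)/2 = 4141, giving 5n² − 3n − 8282 = 0.
The discriminant is 9 + 40·4141 = 165649, and √165649 = 407.
So n = (3 + 407) / 10 = 410/10 = 41.
Check: 41·(5·41 − 3)/2 = 4141. ✓

41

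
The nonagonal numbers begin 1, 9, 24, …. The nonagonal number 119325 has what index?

Set n(7n−5)/2 = 119325, giving 7n² − 5n − 238650 = 0.
The discriminant is 25 + 56·119325 = 6682225, and √6682225 = 2585.
So n = (5 + 2585) / 14 = 2590/14 = 185.

185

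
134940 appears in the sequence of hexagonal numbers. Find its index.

Set n(2n−1) = 134940, giving 2n² − n − 134940 = 0.
The discriminant is 1 + 8·134940 = 1079521, and √1079521 = 1039.
So n = (1 + 1039) / 4 = 1040/4 = 260.

260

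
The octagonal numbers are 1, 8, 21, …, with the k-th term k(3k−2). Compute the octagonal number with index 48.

6816

The 48th octagonal number is n(3n−2) with n = 48.
48·(3·48 − 2) = 48·142 = 6816.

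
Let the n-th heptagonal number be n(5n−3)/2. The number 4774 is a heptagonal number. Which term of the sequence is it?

44

Set n(5n−3)/2 = 4774, giving 5n² − 3n − 9548 = 0.
So n = (3 + 437) / 10 = 440/10 = 44.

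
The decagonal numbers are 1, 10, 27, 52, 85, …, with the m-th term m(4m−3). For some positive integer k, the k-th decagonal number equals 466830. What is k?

342

Set n(4n−3) = 466830, giving 4n² − 3n − 466830 = 0.
The discriminant is 9 + 16·466830 = 7469289, and √7469289 = 2733.
So n = (3 + 2733) / 8 = 2736/8 = 342.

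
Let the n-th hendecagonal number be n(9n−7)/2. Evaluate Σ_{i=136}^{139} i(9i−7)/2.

Σ i(9i−7)/2 = (9Σi² − 7Σi) / 2 over i = 136..139.
Σi = 9730 − 9180 = 550 and Σi² = 904890 − 829260 = 75630.
(9·75630 − 7·550) / 2 = 676820/2 = 338410.

338410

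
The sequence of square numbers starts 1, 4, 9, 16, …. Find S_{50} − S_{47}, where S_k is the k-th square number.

291

50² = 2500 and 47² = 2209.
Difference: 2500 − 2209 = 291.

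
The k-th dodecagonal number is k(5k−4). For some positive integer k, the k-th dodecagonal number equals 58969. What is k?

109

Set n(5n−4) = 58969, giving 5n² − 4n − 58969 = 0.
The discriminant is 16 + 20·58969 = 1179396, and √1179396 = 1086.
So n = (4 + 1086) / 10 = 1090/10 = 109.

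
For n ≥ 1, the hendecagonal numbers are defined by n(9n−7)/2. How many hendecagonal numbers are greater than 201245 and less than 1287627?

324

The n-th hendecagonal number is n(9n−7)/2.
Smallest index with value > 201245: n = 212 (giving 201506).
Largest index with value < 1287627: n = 535 (giving 1286140).
Indices 212 through 535: 324 terms.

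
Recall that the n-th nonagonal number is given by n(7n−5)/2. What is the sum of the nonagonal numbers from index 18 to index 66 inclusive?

331681

Σ i(7i−5)/2 = (7Σi² − 5Σi) / 2 over i = 18..66.
Σi = 2211 − 153 = 2058 and Σi² = 98021 − 1785 = 96236.
(7·96236 − 5·2058) / 2 = 663362/2 = 331681.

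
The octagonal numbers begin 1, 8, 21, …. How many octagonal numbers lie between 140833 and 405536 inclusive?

152

The n-th octagonal number is n(3n−2).
Smallest index with value ≥ 140833: n = 217 (giving 140833).
Largest index with value ≤ 405536: n = 368 (giving 405536).
Indices 217 through 368: 152 terms.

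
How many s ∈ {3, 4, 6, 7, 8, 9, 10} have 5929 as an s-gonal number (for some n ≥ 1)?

2

s = 3: P(3, 108) = 5886 and P(3, 109) = 5995; 5929 is not s-gonal.
s = 4: P(4, 77) = 5929. ✓
s = 6: P(6, 54) = 5778 and P(6, 55) = 5995; 5929 is not s-gonal.
s = 7: P(7, 49) = 5929. ✓
s = 8: P(8, 44) = 5720 and P(8, 45) = 5985; 5929 is not s-gonal.
s = 9: P(9, 41) = 5781 and P(9, 42) = 6069; 5929 is not s-gonal.
s = 10: P(10, 38) = 5662 and P(10, 39) = 5967; 5929 is not s-gonal.
Hits: s ∈ {4, 7} → 2.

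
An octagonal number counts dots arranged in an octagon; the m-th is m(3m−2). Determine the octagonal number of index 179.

95765

179·(3·179 − 2) = 179·535 = 95765.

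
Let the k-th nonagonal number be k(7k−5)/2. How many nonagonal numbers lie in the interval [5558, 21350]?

38

The n-th nonagonal number is n(7n−5)/2.
Smallest index with value ≥ 5558: n = 41 (giving 5781).
Largest index with value ≤ 21350: n = 78 (giving 21099).
Indices 41 through 78: 38 terms.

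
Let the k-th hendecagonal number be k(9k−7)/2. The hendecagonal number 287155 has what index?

253

Set n(9n−7)/2 = 287155, giving 9n² − 7n − 574310 = 0.
So n = (7 + 4547) / 18 = 4554/18 = 253.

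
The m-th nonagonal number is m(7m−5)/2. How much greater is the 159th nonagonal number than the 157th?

159·(7·159 − 5)/2 = 88086 and 157·(7·157 − 5)/2 = 85879.
Difference: 88086 − 85879 = 2207.

2207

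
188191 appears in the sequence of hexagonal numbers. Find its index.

Set n(2n−1) = 188191, giving 2n² − n − 188191 = 0.
So n = (1 + 1227) / 4 = 1228/4 = 307.

307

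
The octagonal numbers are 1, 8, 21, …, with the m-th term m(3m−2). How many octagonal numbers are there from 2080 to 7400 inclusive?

24

The n-th octagonal number is n(3n−2).
Smallest index with value ≥ 2080: n = 27 (giving 2133).
Largest index with value ≤ 7400: n = 50 (giving 7400).
Indices 27 through 50: 24 terms.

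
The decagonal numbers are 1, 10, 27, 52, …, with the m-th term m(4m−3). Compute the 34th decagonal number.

4522

34·(4·34 − 3) = 34·133 = 4522.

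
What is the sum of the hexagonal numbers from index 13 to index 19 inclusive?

3528

Σ i(2i−1) = 2Σi² − Σi over i = 13..19.
Σi = 190 − 78 = 112 and Σi² = 2470 − 650 = 1820.
2·1820 − 1·112 = 3528.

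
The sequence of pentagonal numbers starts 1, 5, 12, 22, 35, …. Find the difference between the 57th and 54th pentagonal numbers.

57·(3·57 − 1)/2 = 4845 and 54·(3·54 − 1)/2 = 4347.
Difference: 4845 − 4347 = 498.

498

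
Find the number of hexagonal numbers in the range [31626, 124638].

124

The n-th hexagonal number is n(2n−1).
Smallest index with value ≥ 31626: n = 126 (giving 31626).
Largest index with value ≤ 124638: n = 249 (giving 123753).
Indices 126 through 249: 124 terms.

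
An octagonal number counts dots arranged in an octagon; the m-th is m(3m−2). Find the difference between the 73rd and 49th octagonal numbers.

8736

73·(3·73 − 2) = 15841 and 49·(3·49 − 2) = 7105.
Difference: 15841 − 7105 = 8736.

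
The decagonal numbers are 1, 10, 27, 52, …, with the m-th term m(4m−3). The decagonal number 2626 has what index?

26

Set n(4n−3) = 2626, giving 4n² − 3n − 2626 = 0.
The discriminant is 9 + 16·2626 = 42025, and √42025 = 205.
So n = (3 + 205) / 8 = 208/8 = 26.
Check: 26·(4·26 − 3) = 2626. ✓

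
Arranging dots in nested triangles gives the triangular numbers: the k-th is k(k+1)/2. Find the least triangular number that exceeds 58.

Solve n(n+1)/2 > 58 for integer n.
The largest n with value ≤ 58 is 10 (since 55 ≤ 58 < 66), so the first above is n = 11, value 66.

66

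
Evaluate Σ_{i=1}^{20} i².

2870

Σ_{i=1}^{20} i² = 20·21·41/6 = 2870.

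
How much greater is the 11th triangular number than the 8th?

11·12/2 = 66 and 8·9/2 = 36.
Difference: 66 − 36 = 30.

30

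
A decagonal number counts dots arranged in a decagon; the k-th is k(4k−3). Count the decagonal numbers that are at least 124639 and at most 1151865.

361

The n-th decagonal number is n(4n−3).
Smallest index with value ≥ 124639: n = 177 (giving 124785).
Largest index with value ≤ 1151865: n = 537 (giving 1151865).
Indices 177 through 537: 361 terms.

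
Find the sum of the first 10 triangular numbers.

Σ i(i+1)/2 = (Σi² + Σi) / 2 over i = 1..10.
Σi = 55 and Σi² = 385.
(1·385 + 1·55) / 2 = 440/2 = 220.

220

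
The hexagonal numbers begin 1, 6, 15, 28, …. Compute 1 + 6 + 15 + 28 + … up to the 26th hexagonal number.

12051

Σ i(2i−1) = 2Σi² − Σi over i = 1..26.
Σi = 351 and Σi² = 6201.
2·6201 − 1·351 = 12051.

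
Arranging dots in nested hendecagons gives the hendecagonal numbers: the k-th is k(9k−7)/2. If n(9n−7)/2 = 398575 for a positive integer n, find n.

Set n(9n−7)/2 = 398575, giving 9n² − 7n − 797150 = 0.
The discriminant is 49 + 72·398575 = 28697449, and √28697449 = 5357.
So n = (7 + 5357) / 18 = 5364/18 = 298.

298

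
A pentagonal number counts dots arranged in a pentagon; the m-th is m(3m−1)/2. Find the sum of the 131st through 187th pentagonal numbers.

2180136

Σ i(3i−1)/2 = (3Σi² − Σi) / 2 over i = 131..187.
Σi = 17578 − 8515 = 9063 and Σi² = 2197250 − 740805 = 1456445.
(3·1456445 − 1·9063) / 2 = 4360272/2 = 2180136.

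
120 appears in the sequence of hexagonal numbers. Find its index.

8

Set n(2n−1) = 120, giving 2n² − n − 120 = 0.
The discriminant is 1 + 8·120 = 961, and √961 = 31.
So n = (1 + 31) / 4 = 32/4 = 8.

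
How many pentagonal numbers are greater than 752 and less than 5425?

38

The n-th pentagonal number is n(3n−1)/2.
Smallest index with value > 752: n = 23 (giving 782).
Largest index with value < 5425: n = 60 (giving 5370).
Indices 23 through 60: 38 terms.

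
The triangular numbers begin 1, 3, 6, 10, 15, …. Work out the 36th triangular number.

666

The 36th triangular number is n(n+1)/2 with n = 36.
36·37/2 = 1332/2 = 666.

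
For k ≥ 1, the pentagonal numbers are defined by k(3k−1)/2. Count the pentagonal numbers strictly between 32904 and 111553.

The n-th pentagonal number is n(3n−1)/2.
Smallest index with value > 32904: n = 149 (giving 33227).
Largest index with value < 111553: n = 272 (giving 110840).
Indices 149 through 272: 124 terms.

124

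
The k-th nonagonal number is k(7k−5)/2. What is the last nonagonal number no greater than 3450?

Solve n(7n−5)/2 ≤ 3450 for integer n.
n = 31 gives 3286 ≤ 3450, while n = 32 gives 3504 > 3450; so the answer is 3286.

3286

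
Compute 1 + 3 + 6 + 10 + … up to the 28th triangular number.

4060

Σ i(i+1)/2 = (Σi² + Σi) / 2 over i = 1..28.
Σi = 406 and Σi² = 7714.
(1·7714 + 1·406) / 2 = 8120/2 = 4060.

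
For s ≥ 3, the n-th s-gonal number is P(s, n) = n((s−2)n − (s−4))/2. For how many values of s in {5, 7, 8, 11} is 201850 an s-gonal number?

1

s = 5: P(5, 367) = 201850. ✓
s = 7: P(7, 284) = 201214 and P(7, 285) = 202635; 201850 is not s-gonal.
s = 8: P(8, 259) = 200725 and P(8, 260) = 202280; 201850 is not s-gonal.
s = 11: P(11, 212) = 201506 and P(11, 213) = 203415; 201850 is not s-gonal.
Hits: s ∈ {5} → 1.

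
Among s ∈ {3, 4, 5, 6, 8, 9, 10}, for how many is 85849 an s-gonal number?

1

s = 3: P(3, 413) = 85491 and P(3, 414) = 85905; 85849 is not s-gonal.
s = 4: P(4, 293) = 85849. ✓
s = 5: P(5, 239) = 85562 and P(5, 240) = 86280; 85849 is not s-gonal.
s = 6: P(6, 207) = 85491 and P(6, 208) = 86320; 85849 is not s-gonal.
s = 8: P(8, 169) = 85345 and P(8, 170) = 86360; 85849 is not s-gonal.
s = 9: P(9, 156) = 84786 and P(9, 157) = 85879; 85849 is not s-gonal.
s = 10: P(10, 146) = 84826 and P(10, 147) = 85995; 85849 is not s-gonal.
Hits: s ∈ {4} → 1.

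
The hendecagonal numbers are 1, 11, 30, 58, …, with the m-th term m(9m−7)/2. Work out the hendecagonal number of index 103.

47380

The 103rd hendecagonal number is n(9n−7)/2 with n = 103.
103·(9·103 − 7)/2 = 103·920/2 = 103·460 = 47380.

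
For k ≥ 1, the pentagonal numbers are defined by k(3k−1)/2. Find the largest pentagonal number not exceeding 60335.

59900

Solve n(3n−1)/2 ≤ 60335 for integer n.
n = 200 gives 59900 ≤ 60335, while n = 201 gives 60501 > 60335; so the answer is 59900.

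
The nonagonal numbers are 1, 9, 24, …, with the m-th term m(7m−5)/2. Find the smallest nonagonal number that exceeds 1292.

1350

Solve n(7n−5)/2 > 1292 for integer n.
The largest n with value ≤ 1292 is 19 (since 1216 ≤ 1292 < 1350), so the first above is n = 20, value 1350.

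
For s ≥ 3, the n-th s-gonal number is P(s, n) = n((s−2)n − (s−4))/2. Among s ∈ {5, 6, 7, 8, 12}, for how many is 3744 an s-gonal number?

s = 5: P(5, 50) = 3725 and P(5, 51) = 3876; 3744 is not s-gonal.
s = 6: P(6, 43) = 3655 and P(6, 44) = 3828; 3744 is not s-gonal.
s = 7: P(7, 39) = 3744. ✓
s = 8: P(8, 35) = 3605 and P(8, 36) = 3816; 3744 is not s-gonal.
s = 12: P(12, 27) = 3537 and P(12, 28) = 3808; 3744 is not s-gonal.
Hits: s ∈ {7} → 1.

1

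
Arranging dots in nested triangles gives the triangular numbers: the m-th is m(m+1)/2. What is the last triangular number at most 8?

6

Solve n(n+1)/2 ≤ 8 for integer n.
n = 3 gives 6 ≤ 8, while n = 4 gives 10 > 8; so the answer is 6.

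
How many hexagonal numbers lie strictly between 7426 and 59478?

The n-th hexagonal number is n(2n−1).
Smallest index with value > 7426: n = 62 (giving 7626).
Largest index with value < 59478: n = 172 (giving 58996).
Indices 62 through 172: 111 terms.

111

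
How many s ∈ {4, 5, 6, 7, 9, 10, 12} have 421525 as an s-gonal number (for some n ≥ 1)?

s = 4: P(4, 649) = 421201 and P(4, 650) = 422500; 421525 is not s-gonal.
s = 5: P(5, 530) = 421085 and P(5, 531) = 422676; 421525 is not s-gonal.
s = 6: P(6, 459) = 420903 and P(6, 460) = 422740; 421525 is not s-gonal.
s = 7: P(7, 410) = 419635 and P(7, 411) = 421686; 421525 is not s-gonal.
s = 9: P(9, 347) = 420564 and P(9, 348) = 422994; 421525 is not s-gonal.
s = 10: P(10, 325) = 421525. ✓
s = 12: P(12, 290) = 419340 and P(12, 291) = 422241; 421525 is not s-gonal.
Hits: s ∈ {10} → 1.

1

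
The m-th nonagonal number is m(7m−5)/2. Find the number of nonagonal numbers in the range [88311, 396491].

The n-th nonagonal number is n(7n−5)/2.
Smallest index with value ≥ 88311: n = 160 (giving 89200).
Largest index with value ≤ 396491: n = 336 (giving 394296).
Indices 160 through 336: 177 terms.

177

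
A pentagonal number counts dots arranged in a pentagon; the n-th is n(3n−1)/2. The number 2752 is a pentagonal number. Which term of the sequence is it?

Set n(3n−1)/2 = 2752, giving 3n² − n − 5504 = 0.
The discriminant is 1 + 24·2752 = 66049, and √66049 = 257.
So n = (1 + 257) / 6 = 258/6 = 43.
Check: 43·(3·43 − 1)/2 = 2752. ✓

43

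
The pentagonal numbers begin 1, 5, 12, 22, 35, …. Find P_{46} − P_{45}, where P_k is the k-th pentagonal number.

136

Consecutive pentagonal numbers differ by 3n − 2: here 3·46 − 2 = 136.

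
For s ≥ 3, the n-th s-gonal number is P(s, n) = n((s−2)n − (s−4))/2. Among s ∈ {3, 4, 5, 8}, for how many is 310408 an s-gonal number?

s = 3: P(3, 787) = 310078 and P(3, 788) = 310866; 310408 is not s-gonal.
s = 4: P(4, 557) = 310249 and P(4, 558) = 311364; 310408 is not s-gonal.
s = 5: P(5, 455) = 310310 and P(5, 456) = 311676; 310408 is not s-gonal.
s = 8: P(8, 322) = 310408. ✓
Hits: s ∈ {8} → 1.

1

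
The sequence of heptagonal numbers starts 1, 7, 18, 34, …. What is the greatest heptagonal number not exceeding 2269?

2205

Solve n(5n−3)/2 ≤ 2269 for integer n.
n = 30 gives 2205 ≤ 2269, while n = 31 gives 2356 > 2269; so the answer is 2205.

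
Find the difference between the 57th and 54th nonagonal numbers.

1158

57·(7·57 − 5)/2 = 11229 and 54·(7·54 − 5)/2 = 10071.
Difference: 11229 − 10071 = 1158.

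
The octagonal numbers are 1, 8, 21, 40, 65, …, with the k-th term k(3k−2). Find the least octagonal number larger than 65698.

66305

Solve n(3n−2) > 65698 for integer n.
The largest n with value ≤ 65698 is 148 (since 65416 ≤ 65698 < 66305), so the first above is n = 149, value 66305.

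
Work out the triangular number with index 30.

The 30th triangular number is n(n+1)/2 with n = 30.
30·31/2 = 930/2 = 465.

465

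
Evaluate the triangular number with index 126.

The 126th triangular number is n(n+1)/2 with n = 126.
126·127/2 = 16002/2 = 8001.

8001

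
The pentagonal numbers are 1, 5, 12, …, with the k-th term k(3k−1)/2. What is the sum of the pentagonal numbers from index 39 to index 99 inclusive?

461892

Σ i(3i−1)/2 = (3Σi² − Σi) / 2 over i = 39..99.
Σi = 4950 − 741 = 4209 and Σi² = 328350 − 19019 = 309331.
(3·309331 − 1·4209) / 2 = 923784/2 = 461892.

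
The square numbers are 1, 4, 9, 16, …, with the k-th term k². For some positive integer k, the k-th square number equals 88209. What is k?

We need n² = 88209, so n = √88209 = 297.

297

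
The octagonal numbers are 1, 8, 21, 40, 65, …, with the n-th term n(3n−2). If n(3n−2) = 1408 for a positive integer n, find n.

Set n(3n−2) = 1408, giving 3n² − 2n − 1408 = 0.
So n = (2 + 130) / 6 = 132/6 = 22.

22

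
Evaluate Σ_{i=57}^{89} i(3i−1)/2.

Σ i(3i−1)/2 = (3Σi² − Σi) / 2 over i = 57..89.
Σi = 4005 − 1596 = 2409 and Σi² = 238965 − 60116 = 178849.
(3·178849 − 1·2409) / 2 = 534138/2 = 267069.

267069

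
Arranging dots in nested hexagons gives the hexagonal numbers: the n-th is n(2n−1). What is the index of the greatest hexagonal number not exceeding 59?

Solve n(2n−1) ≤ 59 for integer n.
n = 5 gives 45 ≤ 59, while n = 6 gives 66 > 59; so the answer is index 5.

5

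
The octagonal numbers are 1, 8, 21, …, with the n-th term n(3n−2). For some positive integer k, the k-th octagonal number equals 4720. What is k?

Set n(3n−2) = 4720, giving 3n² − 2n − 4720 = 0.
The discriminant is 4 + 12·4720 = 56644, and √56644 = 238.
So n = (2 + 238) / 6 = 240/6 = 40.
Check: 40·(3·40 − 2) = 4720. ✓

40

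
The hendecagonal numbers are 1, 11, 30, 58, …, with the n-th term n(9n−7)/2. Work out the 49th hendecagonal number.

49·(9·49 − 7)/2 = 49·434/2 = 49·217 = 10633.

10633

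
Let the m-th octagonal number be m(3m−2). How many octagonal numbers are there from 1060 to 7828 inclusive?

32

The n-th octagonal number is n(3n−2).
Smallest index with value ≥ 1060: n = 20 (giving 1160).
Largest index with value ≤ 7828: n = 51 (giving 7701).
Indices 20 through 51: 32 terms.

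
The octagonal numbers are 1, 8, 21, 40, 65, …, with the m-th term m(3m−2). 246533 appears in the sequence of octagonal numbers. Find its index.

287

Set n(3n−2) = 246533, giving 3n² − 2n − 246533 = 0.
The discriminant is 4 + 12·246533 = 2958400, and √2958400 = 1720.
So n = (2 + 1720) / 6 = 1722/6 = 287.
Check: 287·(3·287 − 2) = 246533. ✓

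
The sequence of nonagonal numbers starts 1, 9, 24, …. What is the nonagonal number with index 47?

47·(7·47 − 5)/2 = 47·324/2 = 47·162 = 7614.

7614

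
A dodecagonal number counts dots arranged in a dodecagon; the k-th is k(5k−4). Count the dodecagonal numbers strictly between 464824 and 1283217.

201

The n-th dodecagonal number is n(5n−4).
Smallest index with value > 464824: n = 306 (giving 466956).
Largest index with value < 1283217: n = 506 (giving 1278156).
Indices 306 through 506: 201 terms.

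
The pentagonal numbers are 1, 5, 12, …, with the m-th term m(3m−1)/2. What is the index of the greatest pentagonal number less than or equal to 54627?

Solve n(3n−1)/2 ≤ 54627 for integer n.
n = 191 gives 54626 ≤ 54627, while n = 192 gives 55200 > 54627; so the answer is index 191.

191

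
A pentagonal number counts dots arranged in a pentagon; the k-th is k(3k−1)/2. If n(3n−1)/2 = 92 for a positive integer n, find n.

8

Set n(3n−1)/2 = 92, giving 3n² − n − 184 = 0.
The discriminant is 1 + 24·92 = 2209, and √2209 = 47.
So n = (1 + 47) / 6 = 48/6 = 8.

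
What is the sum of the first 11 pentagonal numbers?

Σ i(3i−1)/2 = (3Σi² − Σi) / 2 over i = 1..11.
Σi = 66 and Σi² = 506.
(3·506 − 1·66) / 2 = 1452/2 = 726.

726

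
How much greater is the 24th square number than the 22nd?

24² = 576 and 22² = 484.
Difference: 576 − 484 = 92.

92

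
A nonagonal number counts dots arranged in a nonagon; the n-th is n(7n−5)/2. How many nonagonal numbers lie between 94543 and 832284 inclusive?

324

The n-th nonagonal number is n(7n−5)/2.
Smallest index with value ≥ 94543: n = 165 (giving 94875).
Largest index with value ≤ 832284: n = 488 (giving 832284).
Indices 165 through 488: 324 terms.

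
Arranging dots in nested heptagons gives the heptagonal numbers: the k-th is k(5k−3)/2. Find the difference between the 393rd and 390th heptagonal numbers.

393·(5·393 − 3)/2 = 385533 and 390·(5·390 − 3)/2 = 379665.
Difference: 385533 − 379665 = 5868.

5868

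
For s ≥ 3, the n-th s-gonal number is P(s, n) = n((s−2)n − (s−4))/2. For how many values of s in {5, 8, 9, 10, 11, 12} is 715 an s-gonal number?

2

s = 5: P(5, 22) = 715. ✓
s = 8: P(8, 15) = 645 and P(8, 16) = 736; 715 is not s-gonal.
s = 9: P(9, 14) = 651 and P(9, 15) = 750; 715 is not s-gonal.
s = 10: P(10, 13) = 637 and P(10, 14) = 742; 715 is not s-gonal.
s = 11: P(11, 13) = 715. ✓
s = 12: P(12, 12) = 672 and P(12, 13) = 793; 715 is not s-gonal.
Hits: s ∈ {5, 11} → 2.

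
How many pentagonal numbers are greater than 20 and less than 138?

6

The n-th pentagonal number is n(3n−1)/2.
Smallest index with value > 20: n = 4 (giving 22).
Largest index with value < 138: n = 9 (giving 117).
Indices 4 through 9: 6 terms.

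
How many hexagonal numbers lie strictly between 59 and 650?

13

The n-th hexagonal number is n(2n−1).
Smallest index with value > 59: n = 6 (giving 66).
Largest index with value < 650: n = 18 (giving 630).
Indices 6 through 18: 13 terms.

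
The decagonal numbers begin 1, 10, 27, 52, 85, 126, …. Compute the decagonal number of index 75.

The 75th decagonal number is n(4n−3) with n = 75.
75·(4·75 − 3) = 75·297 = 22275.

22275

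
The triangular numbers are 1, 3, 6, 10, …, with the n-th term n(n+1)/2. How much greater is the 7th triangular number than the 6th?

Consecutive triangular numbers differ by n: T_{7} − T_{6} = 7.

7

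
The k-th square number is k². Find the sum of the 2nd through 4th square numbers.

29

Σ_{i=2}^{4} i² = 30 − 1 = 29.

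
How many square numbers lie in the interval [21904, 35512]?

The n-th square number is n².
Smallest index with value ≥ 21904: n = 148 (giving 21904).
Largest index with value ≤ 35512: n = 188 (giving 35344).
Indices 148 through 188: 41 terms.

41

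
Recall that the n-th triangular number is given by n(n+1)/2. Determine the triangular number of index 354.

62835

354·355/2 = 125670/2 = 62835.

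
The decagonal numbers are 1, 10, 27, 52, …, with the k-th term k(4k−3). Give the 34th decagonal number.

4522

The 34th decagonal number is n(4n−3) with n = 34.
34·(4·34 − 3) = 34·133 = 4522.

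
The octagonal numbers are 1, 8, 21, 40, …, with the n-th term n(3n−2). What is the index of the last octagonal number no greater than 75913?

Solve n(3n−2) ≤ 75913 for integer n.
n = 159 gives 75525 ≤ 75913, while n = 160 gives 76480 > 75913; so the answer is index 159.

159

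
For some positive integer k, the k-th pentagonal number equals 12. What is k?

3

Set n(3n−1)/2 = 12, giving 3n² − n − 24 = 0.
The discriminant is 1 + 24·12 = 289, and √289 = 17.
So n = (1 + 17) / 6 = 18/6 = 3.
Check: 3·(3·3 − 1)/2 = 12. ✓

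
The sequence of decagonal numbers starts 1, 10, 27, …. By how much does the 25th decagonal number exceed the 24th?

Consecutive decagonal numbers differ by 8n − 7: here 8·25 − 7 = 193.

193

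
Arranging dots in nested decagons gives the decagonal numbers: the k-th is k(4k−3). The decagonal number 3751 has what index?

Set n(4n−3) = 3751, giving 4n² − 3n − 3751 = 0.
The discriminant is 9 + 16·3751 = 60025, and √60025 = 245.
So n = (3 + 245) / 8 = 248/8 = 31.
Check: 31·(4·31 − 3) = 3751. ✓

31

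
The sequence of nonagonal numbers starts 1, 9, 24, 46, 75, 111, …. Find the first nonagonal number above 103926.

104319

Solve n(7n−5)/2 > 103926 for integer n.
The largest n with value ≤ 103926 is 172 (since 103114 ≤ 103926 < 104319), so the first above is n = 173, value 104319.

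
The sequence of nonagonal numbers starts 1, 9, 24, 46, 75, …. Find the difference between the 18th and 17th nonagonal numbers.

Consecutive nonagonal numbers differ by 7n − 6: here 7·18 − 6 = 120.

120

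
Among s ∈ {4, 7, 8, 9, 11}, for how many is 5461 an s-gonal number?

1

s = 4: P(4, 73) = 5329 and P(4, 74) = 5476; 5461 is not s-gonal.
s = 7: P(7, 47) = 5452 and P(7, 48) = 5688; 5461 is not s-gonal.
s = 8: P(8, 43) = 5461. ✓
s = 9: P(9, 39) = 5226 and P(9, 40) = 5500; 5461 is not s-gonal.
s = 11: P(11, 35) = 5390 and P(11, 36) = 5706; 5461 is not s-gonal.
Hits: s ∈ {8} → 1.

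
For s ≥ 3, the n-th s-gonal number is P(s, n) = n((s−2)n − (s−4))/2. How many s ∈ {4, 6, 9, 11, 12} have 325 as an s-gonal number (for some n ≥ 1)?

2

s = 4: P(4, 18) = 324 and P(4, 19) = 361; 325 is not s-gonal.
s = 6: P(6, 13) = 325. ✓
s = 9: P(9, 10) = 325. ✓
s = 11: P(11, 8) = 260 and P(11, 9) = 333; 325 is not s-gonal.
s = 12: P(12, 8) = 288 and P(12, 9) = 369; 325 is not s-gonal.
Hits: s ∈ {6, 9} → 2.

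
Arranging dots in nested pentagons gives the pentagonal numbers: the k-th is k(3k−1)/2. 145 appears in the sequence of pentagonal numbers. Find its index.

Set n(3n−1)/2 = 145, giving 3n² − n − 290 = 0.
So n = (1 + 59) / 6 = 60/6 = 10.

10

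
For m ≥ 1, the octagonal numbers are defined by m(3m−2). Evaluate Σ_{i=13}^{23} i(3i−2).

10626

Σ i(3i−2) = 3Σi² − 2Σi over i = 13..23.
Σi = 276 − 78 = 198 and Σi² = 4324 − 650 = 3674.
3·3674 − 2·198 = 10626.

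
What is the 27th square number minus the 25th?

27² = 729 and 25² = 625.
Difference: 729 − 625 = 104.

104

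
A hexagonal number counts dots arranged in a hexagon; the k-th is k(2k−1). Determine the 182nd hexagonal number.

182·(2·182 − 1) = 182·363 = 66066.

66066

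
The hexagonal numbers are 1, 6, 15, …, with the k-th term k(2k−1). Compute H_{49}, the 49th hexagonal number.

4753

The 49th hexagonal number is n(2n−1) with n = 49.
49·(2·49 − 1) = 49·97 = 4753.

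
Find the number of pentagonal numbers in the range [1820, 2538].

7

The n-th pentagonal number is n(3n−1)/2.
Smallest index with value ≥ 1820: n = 35 (giving 1820).
Largest index with value ≤ 2538: n = 41 (giving 2501).
Indices 35 through 41: 7 terms.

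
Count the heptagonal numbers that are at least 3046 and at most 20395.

The n-th heptagonal number is n(5n−3)/2.
Smallest index with value ≥ 3046: n = 36 (giving 3186).
Largest index with value ≤ 20395: n = 90 (giving 20115).
Indices 36 through 90: 55 terms.

55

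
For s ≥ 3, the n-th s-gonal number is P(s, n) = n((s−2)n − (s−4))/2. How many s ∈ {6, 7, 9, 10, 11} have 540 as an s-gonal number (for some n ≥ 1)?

2

s = 6: P(6, 16) = 496 and P(6, 17) = 561; 540 is not s-gonal.
s = 7: P(7, 15) = 540. ✓
s = 9: P(9, 12) = 474 and P(9, 13) = 559; 540 is not s-gonal.
s = 10: P(10, 12) = 540. ✓
s = 11: P(11, 11) = 506 and P(11, 12) = 606; 540 is not s-gonal.
Hits: s ∈ {7, 10} → 2.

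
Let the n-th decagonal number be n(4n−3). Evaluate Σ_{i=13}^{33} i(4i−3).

Σ i(4i−3) = 4Σi² − 3Σi over i = 13..33.
Σi = 561 − 78 = 483 and Σi² = 12529 − 650 = 11879.
4·11879 − 3·483 = 46067.

46067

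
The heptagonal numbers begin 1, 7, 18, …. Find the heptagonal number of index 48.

5688

The 48th heptagonal number is n(5n−3)/2 with n = 48.
48·(5·48 − 3)/2 = 48·237/2 = 5688.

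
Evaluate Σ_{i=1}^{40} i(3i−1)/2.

32800

Σ i(3i−1)/2 = (3Σi² − Σi) / 2 over i = 1..40.
Σi = 820 and Σi² = 22140.
(3·22140 − 1·820) / 2 = 65600/2 = 32800.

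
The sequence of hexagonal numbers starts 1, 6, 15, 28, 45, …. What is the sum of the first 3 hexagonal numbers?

22

Σ i(2i−1) = 2Σi² − Σi over i = 1..3.
Σi = 6 and Σi² = 14.
2·14 − 1·6 = 22.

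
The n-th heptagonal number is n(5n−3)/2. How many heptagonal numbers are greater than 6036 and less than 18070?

The n-th heptagonal number is n(5n−3)/2.
Smallest index with value > 6036: n = 50 (giving 6175).
Largest index with value < 18070: n = 85 (giving 17935).
Indices 50 through 85: 36 terms.

36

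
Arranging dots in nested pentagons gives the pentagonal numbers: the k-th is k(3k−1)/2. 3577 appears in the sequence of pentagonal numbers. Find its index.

49

Set n(3n−1)/2 = 3577, giving 3n² − n − 7154 = 0.
The discriminant is 1 + 24·3577 = 85849, and √85849 = 293.
So n = (1 + 293) / 6 = 294/6 = 49.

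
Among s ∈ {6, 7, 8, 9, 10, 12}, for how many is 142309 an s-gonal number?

s = 6: P(6, 266) = 141246 and P(6, 267) = 142311; 142309 is not s-gonal.
s = 7: P(7, 238) = 141253 and P(7, 239) = 142444; 142309 is not s-gonal.
s = 8: P(8, 218) = 142136 and P(8, 219) = 143445; 142309 is not s-gonal.
s = 9: P(9, 202) = 142309. ✓
s = 10: P(10, 188) = 140812 and P(10, 189) = 142317; 142309 is not s-gonal.
s = 12: P(12, 169) = 142129 and P(12, 170) = 143820; 142309 is not s-gonal.
Hits: s ∈ {9} → 1.

1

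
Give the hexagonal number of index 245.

The 245th hexagonal number is n(2n−1) with n = 245.
245·(2·245 − 1) = 245·489 = 119805.

119805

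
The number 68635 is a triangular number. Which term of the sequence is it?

370

Set n(n+1)/2 = 68635, giving n² + n − 137270 = 0.
The discriminant is 1 + 8·68635 = 549081, and √549081 = 741.
So n = (-1 + 741) / 2 = 740/2 = 370.
Check: 370·371/2 = 68635. ✓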